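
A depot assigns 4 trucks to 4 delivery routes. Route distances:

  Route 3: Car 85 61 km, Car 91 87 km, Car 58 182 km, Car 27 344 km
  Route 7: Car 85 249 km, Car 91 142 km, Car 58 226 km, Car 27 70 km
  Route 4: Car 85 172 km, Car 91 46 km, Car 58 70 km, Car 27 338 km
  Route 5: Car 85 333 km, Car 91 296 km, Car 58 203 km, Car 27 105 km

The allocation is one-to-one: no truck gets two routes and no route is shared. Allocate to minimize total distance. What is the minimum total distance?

Min total: 378 km

This is the linear assignment problem.
Optimal: Car 85→Route 3 (61 km), Car 91→Route 7 (142 km), Car 58→Route 4 (70 km), Car 27→Route 5 (105 km) — total 61+142+70+105 = 378 km.
Column-greedy (each route in turn goes to its cheapest remaining truck) gives 380 km, worse by 2.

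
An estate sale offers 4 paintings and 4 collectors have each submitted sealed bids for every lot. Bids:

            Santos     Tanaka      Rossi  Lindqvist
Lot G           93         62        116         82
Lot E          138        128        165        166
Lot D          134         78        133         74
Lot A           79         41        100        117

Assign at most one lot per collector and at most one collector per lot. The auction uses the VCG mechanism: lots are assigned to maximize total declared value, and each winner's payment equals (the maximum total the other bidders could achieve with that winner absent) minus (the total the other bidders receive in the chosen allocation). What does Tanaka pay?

Tanaka pays $49.

Efficient allocation: Santos→Lot D ($134), Tanaka→Lot E ($128), Rossi→Lot G ($116), Lindqvist→Lot A ($117); total welfare W = $495.
Tanaka receives Lot E at value $128, so the others get W − 128 = $367.
Without Tanaka: best allocation of the remaining 3 bidders over all 4 lots is Santos→Lot D ($134), Rossi→Lot G ($116), Lindqvist→Lot E ($166), total $416.
VCG payment = (others' best without Tanaka) − (others' welfare with Tanaka) = 416 − 367 = $49.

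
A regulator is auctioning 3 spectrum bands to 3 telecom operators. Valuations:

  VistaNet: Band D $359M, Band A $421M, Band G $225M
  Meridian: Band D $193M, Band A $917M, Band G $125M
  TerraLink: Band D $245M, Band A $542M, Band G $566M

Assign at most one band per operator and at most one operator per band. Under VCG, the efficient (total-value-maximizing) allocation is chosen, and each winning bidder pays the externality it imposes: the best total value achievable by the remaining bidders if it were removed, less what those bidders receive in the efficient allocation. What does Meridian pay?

Meridian pays $62M.

Efficient allocation: VistaNet→Band D ($359M), Meridian→Band A ($917M), TerraLink→Band G ($566M); total welfare W = $1842M.
Meridian receives Band A at value $917M, so the others get W − 917 = $925M.
Without Meridian: best allocation of the remaining 2 bidders over all 3 bands is VistaNet→Band A ($421M), TerraLink→Band G ($566M), total $987M.
VCG payment = (others' best without Meridian) − (others' welfare with Meridian) = 987 − 925 = $62M.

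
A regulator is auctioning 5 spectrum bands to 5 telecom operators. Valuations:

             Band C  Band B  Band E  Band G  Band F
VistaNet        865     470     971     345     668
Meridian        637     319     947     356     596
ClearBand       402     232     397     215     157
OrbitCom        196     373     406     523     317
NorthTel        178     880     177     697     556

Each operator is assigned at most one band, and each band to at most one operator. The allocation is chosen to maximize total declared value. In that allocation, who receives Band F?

This is a one-to-one assignment (maximum-weight bipartite matching).
Optimal: VistaNet→Band F ($668M), Meridian→Band E ($947M), ClearBand→Band C ($402M), OrbitCom→Band G ($523M), NorthTel→Band B ($880M) — total 668+947+402+523+880 = $3420M.
Row-greedy (each operator in turn takes its best remaining band) gives $2919M, worse by 501.
VistaNet's own top band is Band E ($971M), but forcing VistaNet→Band E and reassigning the rest optimally gives only $3372M — worse by 48.

VistaNet receives Band F.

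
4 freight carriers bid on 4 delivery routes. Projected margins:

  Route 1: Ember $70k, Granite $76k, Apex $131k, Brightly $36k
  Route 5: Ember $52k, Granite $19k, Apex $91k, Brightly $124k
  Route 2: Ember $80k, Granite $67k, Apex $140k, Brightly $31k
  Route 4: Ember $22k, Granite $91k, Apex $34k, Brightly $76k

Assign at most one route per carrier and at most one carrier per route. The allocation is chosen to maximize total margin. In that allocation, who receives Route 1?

This is a one-to-one assignment (maximum-weight bipartite matching).
Optimal: Ember→Route 2 ($80k), Granite→Route 4 ($91k), Apex→Route 1 ($131k), Brightly→Route 5 ($124k) — total 80+91+131+124 = $426k.
Max-entry greedy (repeatedly take the single best remaining cell) gives $425k, worse by 1.
Next-best assignment: Ember→Route 1, Granite→Route 4, Apex→Route 2, Brightly→Route 5 = $425k.
Every other assignment is strictly worse.
Apex's own top route is Route 2 ($140k), but forcing Apex→Route 2 and reassigning the rest optimally gives only $425k — worse by 1.

Apex receives Route 1.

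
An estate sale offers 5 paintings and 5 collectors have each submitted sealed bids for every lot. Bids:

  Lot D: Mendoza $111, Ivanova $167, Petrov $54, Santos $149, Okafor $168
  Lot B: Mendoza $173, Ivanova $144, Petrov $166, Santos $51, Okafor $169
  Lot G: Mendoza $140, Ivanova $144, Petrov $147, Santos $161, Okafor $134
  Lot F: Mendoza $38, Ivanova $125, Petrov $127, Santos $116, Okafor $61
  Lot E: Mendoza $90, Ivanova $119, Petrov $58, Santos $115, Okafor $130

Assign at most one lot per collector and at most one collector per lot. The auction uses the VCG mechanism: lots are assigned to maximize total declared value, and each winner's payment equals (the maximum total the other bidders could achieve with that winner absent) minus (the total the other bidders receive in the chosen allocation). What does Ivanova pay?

Efficient allocation: Mendoza→Lot B ($173), Ivanova→Lot D ($167), Petrov→Lot F ($127), Santos→Lot G ($161), Okafor→Lot E ($130); total welfare W = $758.
Ivanova receives Lot D at value $167, so the others get W − 167 = $591.
Without Ivanova: best allocation of the remaining 4 bidders over all 5 lots is Mendoza→Lot B ($173), Petrov→Lot F ($127), Santos→Lot G ($161), Okafor→Lot D ($168), total $629.
VCG payment = (others' best without Ivanova) − (others' welfare with Ivanova) = 629 − 591 = $38.

Ivanova pays $38.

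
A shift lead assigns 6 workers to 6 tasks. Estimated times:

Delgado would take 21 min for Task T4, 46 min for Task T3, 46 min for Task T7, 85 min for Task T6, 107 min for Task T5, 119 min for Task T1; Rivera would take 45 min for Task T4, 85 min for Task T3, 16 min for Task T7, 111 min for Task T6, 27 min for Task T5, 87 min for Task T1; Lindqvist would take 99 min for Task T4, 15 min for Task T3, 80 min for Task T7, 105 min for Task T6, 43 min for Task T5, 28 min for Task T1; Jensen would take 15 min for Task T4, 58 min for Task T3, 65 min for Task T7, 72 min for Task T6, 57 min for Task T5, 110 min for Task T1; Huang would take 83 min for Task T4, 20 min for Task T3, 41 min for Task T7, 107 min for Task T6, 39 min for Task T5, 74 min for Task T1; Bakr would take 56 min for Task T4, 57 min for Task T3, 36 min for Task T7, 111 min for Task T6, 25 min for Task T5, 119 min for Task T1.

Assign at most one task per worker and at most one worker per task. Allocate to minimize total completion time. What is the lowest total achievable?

Optimal: Delgado→Task T4 (21 min), Rivera→Task T7 (16 min), Lindqvist→Task T1 (28 min), Jensen→Task T6 (72 min), Huang→Task T3 (20 min), Bakr→Task T5 (25 min) — total 21+16+28+72+20+25 = 182 min.
Min-entry greedy (repeatedly take the single cheapest remaining cell) gives 230 min, worse by 48.
Next-best assignment: Delgado→Task T6, Rivera→Task T7, Lindqvist→Task T1, Jensen→Task T4, Huang→Task T3, Bakr→Task T5 = 189 min.
Every other assignment is strictly worse.

Min total: 182 min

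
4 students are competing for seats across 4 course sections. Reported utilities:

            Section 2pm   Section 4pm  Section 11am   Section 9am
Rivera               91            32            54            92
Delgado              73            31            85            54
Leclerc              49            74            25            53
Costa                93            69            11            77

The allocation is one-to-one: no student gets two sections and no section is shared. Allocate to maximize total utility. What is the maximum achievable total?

Optimal: Rivera→Section 9am (92 points), Delgado→Section 11am (85 points), Leclerc→Section 4pm (74 points), Costa→Section 2pm (93 points) — total 92+85+74+93 = 344 points.
Next-best assignment: Rivera→Section 2pm, Delgado→Section 11am, Leclerc→Section 4pm, Costa→Section 9am = 327 points.

Maximum total: 344 points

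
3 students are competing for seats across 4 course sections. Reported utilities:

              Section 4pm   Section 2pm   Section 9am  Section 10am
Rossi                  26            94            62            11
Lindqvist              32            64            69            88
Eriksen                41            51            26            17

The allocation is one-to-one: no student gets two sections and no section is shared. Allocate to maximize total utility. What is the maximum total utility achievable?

Max total: 223 points

Optimal: Rossi→Section 2pm (94 points), Lindqvist→Section 10am (88 points), Eriksen→Section 4pm (41 points) — total 94+88+41 = 223 points.
Column-greedy (each section in turn goes to its best remaining student) gives 204 points, worse by 19.
Next-best assignment: Rossi→Section 2pm, Lindqvist→Section 10am, Eriksen→Section 9am = 208 points.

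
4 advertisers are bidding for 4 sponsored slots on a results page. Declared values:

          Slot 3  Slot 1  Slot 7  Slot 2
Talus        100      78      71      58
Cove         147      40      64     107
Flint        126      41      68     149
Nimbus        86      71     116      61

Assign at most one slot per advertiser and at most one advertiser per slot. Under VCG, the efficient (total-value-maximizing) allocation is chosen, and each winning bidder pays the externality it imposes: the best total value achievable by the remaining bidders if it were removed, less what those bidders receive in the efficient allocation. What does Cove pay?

Cove pays $22.

Efficient allocation: Talus→Slot 1 ($78), Cove→Slot 3 ($147), Flint→Slot 2 ($149), Nimbus→Slot 7 ($116); total welfare W = $490.
Cove receives Slot 3 at value $147, so the others get W − 147 = $343.
Without Cove: best allocation of the remaining 3 bidders over all 4 slots is Talus→Slot 3 ($100), Flint→Slot 2 ($149), Nimbus→Slot 7 ($116), total $365.
VCG payment = (others' best without Cove) − (others' welfare with Cove) = 365 − 343 = $22.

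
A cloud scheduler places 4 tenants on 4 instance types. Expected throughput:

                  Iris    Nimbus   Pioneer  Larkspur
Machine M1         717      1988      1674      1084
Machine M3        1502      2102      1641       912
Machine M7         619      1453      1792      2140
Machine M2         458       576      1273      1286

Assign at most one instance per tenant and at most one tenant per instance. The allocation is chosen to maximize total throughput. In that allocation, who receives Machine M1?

Nimbus receives Machine M1.

Optimal: Iris→Machine M3 (1502 ops/s), Nimbus→Machine M1 (1988 ops/s), Pioneer→Machine M2 (1273 ops/s), Larkspur→Machine M7 (2140 ops/s) — total 1502+1988+1273+2140 = 6903 ops/s.
Next-best assignment: Iris→Machine M3, Nimbus→Machine M1, Pioneer→Machine M7, Larkspur→Machine M2 = 6568 ops/s.
Nimbus's own top instance is Machine M3 (2102 ops/s), but forcing Nimbus→Machine M3 and reassigning the rest optimally gives only 6374 ops/s — worse by 529.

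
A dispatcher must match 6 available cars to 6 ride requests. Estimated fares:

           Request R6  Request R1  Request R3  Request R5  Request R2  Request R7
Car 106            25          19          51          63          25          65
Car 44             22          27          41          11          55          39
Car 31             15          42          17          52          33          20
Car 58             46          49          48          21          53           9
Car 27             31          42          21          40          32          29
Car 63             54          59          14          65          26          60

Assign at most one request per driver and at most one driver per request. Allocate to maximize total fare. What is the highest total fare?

Optimal: Car 106→Request R7 ($65), Car 44→Request R2 ($55), Car 31→Request R5 ($52), Car 58→Request R3 ($48), Car 27→Request R1 ($42), Car 63→Request R6 ($54) — total 65+55+52+48+42+54 = $316.
Max-entry greedy (repeatedly take the single best remaining cell) gives $282, worse by 34.
No other one-to-one assignment exceeds $316.

Max total: $316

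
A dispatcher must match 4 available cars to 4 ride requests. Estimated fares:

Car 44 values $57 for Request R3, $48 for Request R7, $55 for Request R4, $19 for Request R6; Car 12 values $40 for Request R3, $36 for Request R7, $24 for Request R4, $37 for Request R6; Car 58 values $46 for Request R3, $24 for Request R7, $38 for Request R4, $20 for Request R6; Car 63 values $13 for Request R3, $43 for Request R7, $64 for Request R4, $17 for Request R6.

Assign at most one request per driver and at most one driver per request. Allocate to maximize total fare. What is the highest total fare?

Maximum total: $195

Optimal: Car 44→Request R7 ($48), Car 12→Request R6 ($37), Car 58→Request R3 ($46), Car 63→Request R4 ($64) — total 48+37+46+64 = $195.
Max-entry greedy (repeatedly take the single best remaining cell) gives $182, worse by 13.
Next-best assignment: Car 44→Request R3, Car 12→Request R6, Car 58→Request R7, Car 63→Request R4 = $182.
Swapping Car 44↔Car 12 (Car 44→Request R6 $19, Car 12→Request R7 $36) loses 30.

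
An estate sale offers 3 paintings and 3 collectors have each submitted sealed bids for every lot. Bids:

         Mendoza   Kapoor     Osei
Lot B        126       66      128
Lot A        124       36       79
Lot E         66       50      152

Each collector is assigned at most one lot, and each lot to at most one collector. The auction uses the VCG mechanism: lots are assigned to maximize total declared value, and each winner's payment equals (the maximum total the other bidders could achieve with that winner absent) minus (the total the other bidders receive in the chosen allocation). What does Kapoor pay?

Kapoor pays $2.

Efficient allocation: Mendoza→Lot A ($124), Kapoor→Lot B ($66), Osei→Lot E ($152); total welfare W = $342.
Kapoor receives Lot B at value $66, so the others get W − 66 = $276.
Without Kapoor: best allocation of the remaining 2 bidders over all 3 lots is Mendoza→Lot B ($126), Osei→Lot E ($152), total $278.
VCG payment = (others' best without Kapoor) − (others' welfare with Kapoor) = 278 − 276 = $2.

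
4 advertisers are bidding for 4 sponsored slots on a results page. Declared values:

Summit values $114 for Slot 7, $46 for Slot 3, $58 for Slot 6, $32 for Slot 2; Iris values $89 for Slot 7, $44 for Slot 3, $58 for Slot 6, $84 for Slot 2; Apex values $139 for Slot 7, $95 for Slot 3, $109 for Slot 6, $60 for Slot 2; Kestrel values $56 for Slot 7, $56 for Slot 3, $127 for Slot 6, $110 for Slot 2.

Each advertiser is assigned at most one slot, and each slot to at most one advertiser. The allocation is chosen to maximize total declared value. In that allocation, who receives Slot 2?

Optimal: Summit→Slot 7 ($114), Iris→Slot 2 ($84), Apex→Slot 3 ($95), Kestrel→Slot 6 ($127) — total 114+84+95+127 = $420.
Column-greedy (each slot in turn goes to its best remaining advertiser) gives $337, worse by 83.
Swapping Summit↔Iris (Summit→Slot 2 $32, Iris→Slot 7 $89) loses 77.
Checked against all permutations: $420 is optimal.
Iris's own top slot is Slot 7 ($89), but forcing Iris→Slot 7 and reassigning the rest optimally gives only $354 — worse by 66.

Iris receives Slot 2.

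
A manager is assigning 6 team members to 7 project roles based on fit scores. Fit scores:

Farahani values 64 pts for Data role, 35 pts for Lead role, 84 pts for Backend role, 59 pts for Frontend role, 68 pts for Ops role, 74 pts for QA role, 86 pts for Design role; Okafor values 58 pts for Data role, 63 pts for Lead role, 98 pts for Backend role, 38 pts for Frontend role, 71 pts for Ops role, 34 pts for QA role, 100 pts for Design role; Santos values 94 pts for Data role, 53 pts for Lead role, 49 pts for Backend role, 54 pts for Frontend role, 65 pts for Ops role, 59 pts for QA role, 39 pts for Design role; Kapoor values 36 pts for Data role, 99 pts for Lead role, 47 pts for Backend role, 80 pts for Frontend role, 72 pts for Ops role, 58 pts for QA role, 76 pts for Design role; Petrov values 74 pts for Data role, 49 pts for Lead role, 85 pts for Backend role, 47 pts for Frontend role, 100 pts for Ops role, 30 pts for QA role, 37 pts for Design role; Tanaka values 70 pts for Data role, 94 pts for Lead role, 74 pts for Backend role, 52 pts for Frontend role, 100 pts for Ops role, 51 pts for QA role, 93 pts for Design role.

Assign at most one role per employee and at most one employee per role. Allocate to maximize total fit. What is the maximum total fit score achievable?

Maximum total: 558 pts

This is the linear assignment problem.
Optimal: Farahani→QA role (74 pts), Okafor→Backend role (98 pts), Santos→Data role (94 pts), Kapoor→Lead role (99 pts), Petrov→Ops role (100 pts), Tanaka→Design role (93 pts) — total 74+98+94+99+100+93 = 558 pts.
Next-best assignment: Farahani→Backend role, Okafor→Design role, Santos→Data role, Kapoor→Frontend role, Petrov→Ops role, Tanaka→Lead role = 552 pts.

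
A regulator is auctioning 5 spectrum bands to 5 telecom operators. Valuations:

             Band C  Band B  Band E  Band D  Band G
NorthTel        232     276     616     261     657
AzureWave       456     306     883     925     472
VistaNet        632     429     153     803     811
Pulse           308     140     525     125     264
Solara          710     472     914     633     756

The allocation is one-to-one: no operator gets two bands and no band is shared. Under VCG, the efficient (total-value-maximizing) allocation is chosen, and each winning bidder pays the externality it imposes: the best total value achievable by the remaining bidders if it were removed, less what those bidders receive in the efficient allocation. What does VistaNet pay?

VistaNet pays $181M.

Efficient allocation: NorthTel→Band G ($657M), AzureWave→Band D ($925M), VistaNet→Band C ($632M), Pulse→Band B ($140M), Solara→Band E ($914M); total welfare W = $3268M.
VistaNet receives Band C at value $632M, so the others get W − 632 = $2636M.
Without VistaNet: best allocation of the remaining 4 bidders over all 5 bands is NorthTel→Band G ($657M), AzureWave→Band D ($925M), Pulse→Band E ($525M), Solara→Band C ($710M), total $2817M.
VCG payment = (others' best without VistaNet) − (others' welfare with VistaNet) = 2817 − 2636 = $181M.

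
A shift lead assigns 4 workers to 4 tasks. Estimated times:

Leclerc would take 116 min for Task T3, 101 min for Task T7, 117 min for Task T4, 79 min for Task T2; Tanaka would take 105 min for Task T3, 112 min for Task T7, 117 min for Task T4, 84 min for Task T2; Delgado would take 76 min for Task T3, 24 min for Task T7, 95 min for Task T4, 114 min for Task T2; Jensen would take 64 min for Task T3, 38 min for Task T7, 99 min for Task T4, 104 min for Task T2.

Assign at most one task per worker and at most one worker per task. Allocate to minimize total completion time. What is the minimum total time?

Minimum total: 284 min

This is the linear assignment problem.
Optimal: Leclerc→Task T2 (79 min), Tanaka→Task T4 (117 min), Delgado→Task T7 (24 min), Jensen→Task T3 (64 min) — total 79+117+24+64 = 284 min.
Row-greedy (each worker in turn takes its cheapest remaining task) gives 307 min, worse by 23.
Next-best assignment: Leclerc→Task T4, Tanaka→Task T2, Delgado→Task T7, Jensen→Task T3 = 289 min.
No other one-to-one assignment undercuts 284 min.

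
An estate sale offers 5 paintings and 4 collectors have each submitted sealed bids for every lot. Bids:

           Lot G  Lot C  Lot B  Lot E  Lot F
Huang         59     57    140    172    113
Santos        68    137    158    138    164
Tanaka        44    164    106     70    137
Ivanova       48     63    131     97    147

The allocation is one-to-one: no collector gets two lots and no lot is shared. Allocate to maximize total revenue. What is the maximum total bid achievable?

Max total: $641

This is a one-to-one assignment (maximum-weight bipartite matching).
Optimal: Huang→Lot E ($172), Santos→Lot B ($158), Tanaka→Lot C ($164), Ivanova→Lot F ($147) — total 172+158+164+147 = $641.
Row-greedy (each collector in turn takes its best remaining lot) gives $631, worse by 10.
Every other assignment is strictly worse.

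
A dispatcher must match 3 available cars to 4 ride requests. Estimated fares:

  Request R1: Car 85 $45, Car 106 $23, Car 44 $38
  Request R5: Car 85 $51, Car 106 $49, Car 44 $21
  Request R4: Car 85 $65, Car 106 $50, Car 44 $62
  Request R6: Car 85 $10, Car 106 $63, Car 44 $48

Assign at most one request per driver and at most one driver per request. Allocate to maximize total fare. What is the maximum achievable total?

Treat this as an assignment problem: match each driver to one request.
Optimal: Car 85→Request R5 ($51), Car 106→Request R6 ($63), Car 44→Request R4 ($62) — total 51+63+62 = $176.
Next-best assignment: Car 85→Request R1, Car 106→Request R6, Car 44→Request R4 = $170.
Swapping Car 106↔Car 85 (Car 106→Request R5 $49, Car 85→Request R6 $10) loses 55.
Every other assignment is strictly worse.

Max total: $176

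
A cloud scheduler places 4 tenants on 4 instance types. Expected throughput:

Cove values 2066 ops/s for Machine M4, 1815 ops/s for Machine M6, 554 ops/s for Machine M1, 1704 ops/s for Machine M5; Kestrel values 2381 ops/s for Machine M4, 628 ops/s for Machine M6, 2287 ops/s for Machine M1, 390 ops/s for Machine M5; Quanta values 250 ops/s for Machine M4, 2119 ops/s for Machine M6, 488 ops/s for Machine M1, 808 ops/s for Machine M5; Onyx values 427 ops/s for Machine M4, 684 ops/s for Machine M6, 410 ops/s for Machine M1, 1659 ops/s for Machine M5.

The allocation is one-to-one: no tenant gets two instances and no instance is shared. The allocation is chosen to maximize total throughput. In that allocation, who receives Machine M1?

Treat this as an assignment problem: match each tenant to one instance.
Optimal: Cove→Machine M4 (2066 ops/s), Kestrel→Machine M1 (2287 ops/s), Quanta→Machine M6 (2119 ops/s), Onyx→Machine M5 (1659 ops/s) — total 2066+2287+2119+1659 = 8131 ops/s.
Max-entry greedy (repeatedly take the single best remaining cell) gives 6614 ops/s, worse by 1517.
Kestrel's own top instance is Machine M4 (2381 ops/s), but forcing Kestrel→Machine M4 and reassigning the rest optimally gives only 6713 ops/s — worse by 1418.

Kestrel receives Machine M1.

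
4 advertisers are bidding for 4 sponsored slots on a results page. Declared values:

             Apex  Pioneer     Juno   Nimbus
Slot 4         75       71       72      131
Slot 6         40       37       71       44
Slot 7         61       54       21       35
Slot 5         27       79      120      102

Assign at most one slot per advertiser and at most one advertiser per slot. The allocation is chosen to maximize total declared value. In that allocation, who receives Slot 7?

Optimal: Apex→Slot 7 ($61), Pioneer→Slot 6 ($37), Juno→Slot 5 ($120), Nimbus→Slot 4 ($131) — total 61+37+120+131 = $349.
Row-greedy (each advertiser in turn takes its best remaining slot) gives $260, worse by 89.
Swapping Pioneer↔Apex (Pioneer→Slot 7 $54, Apex→Slot 6 $40) loses 4.
Checked against all permutations: $349 is optimal.
Apex's own top slot is Slot 4 ($75), but forcing Apex→Slot 4 and reassigning the rest optimally gives only $302 — worse by 47.

Apex receives Slot 7.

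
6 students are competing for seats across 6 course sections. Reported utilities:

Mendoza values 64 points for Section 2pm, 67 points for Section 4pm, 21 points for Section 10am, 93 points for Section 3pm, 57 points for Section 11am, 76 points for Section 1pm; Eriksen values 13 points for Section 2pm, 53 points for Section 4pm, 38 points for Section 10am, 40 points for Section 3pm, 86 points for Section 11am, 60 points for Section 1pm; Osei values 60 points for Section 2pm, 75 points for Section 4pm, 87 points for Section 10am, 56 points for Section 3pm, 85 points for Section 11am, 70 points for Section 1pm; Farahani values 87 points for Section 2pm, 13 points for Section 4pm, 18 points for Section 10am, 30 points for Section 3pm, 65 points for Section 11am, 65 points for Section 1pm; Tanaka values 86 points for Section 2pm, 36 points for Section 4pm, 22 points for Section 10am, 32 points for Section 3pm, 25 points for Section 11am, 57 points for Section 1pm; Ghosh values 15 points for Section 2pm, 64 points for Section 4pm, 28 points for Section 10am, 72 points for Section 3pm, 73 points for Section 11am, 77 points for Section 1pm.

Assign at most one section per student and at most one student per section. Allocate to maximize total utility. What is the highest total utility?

Max total: 481 points

This is a one-to-one assignment (maximum-weight bipartite matching).
Optimal: Mendoza→Section 3pm (93 points), Eriksen→Section 11am (86 points), Osei→Section 10am (87 points), Farahani→Section 1pm (65 points), Tanaka→Section 2pm (86 points), Ghosh→Section 4pm (64 points) — total 93+86+87+65+86+64 = 481 points.
Max-entry greedy (repeatedly take the single best remaining cell) gives 466 points, worse by 15.
Swapping Eriksen↔Farahani (Eriksen→Section 1pm 60 points, Farahani→Section 11am 65 points) loses 26.
No other one-to-one assignment exceeds 481 points.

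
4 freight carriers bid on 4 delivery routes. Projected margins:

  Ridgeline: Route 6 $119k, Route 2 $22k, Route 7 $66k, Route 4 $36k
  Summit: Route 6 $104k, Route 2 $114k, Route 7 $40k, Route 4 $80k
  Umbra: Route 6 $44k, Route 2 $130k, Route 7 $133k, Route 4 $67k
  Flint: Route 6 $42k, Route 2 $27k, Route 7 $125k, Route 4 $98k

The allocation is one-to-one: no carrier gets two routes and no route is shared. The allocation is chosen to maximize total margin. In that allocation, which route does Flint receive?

Flint receives Route 4.

Optimal: Ridgeline→Route 6 ($119k), Summit→Route 2 ($114k), Umbra→Route 7 ($133k), Flint→Route 4 ($98k) — total 119+114+133+98 = $464k.
Column-greedy (each route in turn goes to its best remaining carrier) gives $454k, worse by 10.
Swapping Umbra↔Flint (Umbra→Route 4 $67k, Flint→Route 7 $125k) loses 39.
Checked against all permutations: $464k is optimal.
Flint's own top route is Route 7 ($125k), but forcing Flint→Route 7 and reassigning the rest optimally gives only $454k — worse by 10.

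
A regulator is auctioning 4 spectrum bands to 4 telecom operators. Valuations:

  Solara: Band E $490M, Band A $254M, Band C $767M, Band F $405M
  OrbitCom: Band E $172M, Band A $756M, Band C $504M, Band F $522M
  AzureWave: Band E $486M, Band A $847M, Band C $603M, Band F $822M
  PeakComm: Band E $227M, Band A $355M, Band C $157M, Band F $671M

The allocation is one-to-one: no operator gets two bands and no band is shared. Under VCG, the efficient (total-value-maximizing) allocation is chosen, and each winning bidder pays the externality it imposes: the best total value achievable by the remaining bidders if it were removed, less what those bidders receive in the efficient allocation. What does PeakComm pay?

Efficient allocation: Solara→Band C ($767M), OrbitCom→Band A ($756M), AzureWave→Band E ($486M), PeakComm→Band F ($671M); total welfare W = $2680M.
PeakComm receives Band F at value $671M, so the others get W − 671 = $2009M.
Without PeakComm: best allocation of the remaining 3 bidders over all 4 bands is Solara→Band C ($767M), OrbitCom→Band A ($756M), AzureWave→Band F ($822M), total $2345M.
VCG payment = (others' best without PeakComm) − (others' welfare with PeakComm) = 2345 − 2009 = $336M.

PeakComm pays $336M.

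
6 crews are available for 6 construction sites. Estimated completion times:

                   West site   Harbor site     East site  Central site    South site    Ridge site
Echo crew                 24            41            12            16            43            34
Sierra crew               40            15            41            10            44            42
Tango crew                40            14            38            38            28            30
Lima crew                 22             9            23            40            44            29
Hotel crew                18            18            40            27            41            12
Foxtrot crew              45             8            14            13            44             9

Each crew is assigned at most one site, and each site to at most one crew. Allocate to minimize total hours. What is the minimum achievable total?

This is a one-to-one assignment (minimum-cost bipartite matching).
Optimal: Echo crew→East site (12 hours), Sierra crew→Central site (10 hours), Tango crew→South site (28 hours), Lima crew→Harbor site (9 hours), Hotel crew→West site (18 hours), Foxtrot crew→Ridge site (9 hours) — total 12+10+28+9+18+9 = 86 hours.
Min-entry greedy (repeatedly take the single cheapest remaining cell) gives 92 hours, worse by 6.

Minimum total: 86 hours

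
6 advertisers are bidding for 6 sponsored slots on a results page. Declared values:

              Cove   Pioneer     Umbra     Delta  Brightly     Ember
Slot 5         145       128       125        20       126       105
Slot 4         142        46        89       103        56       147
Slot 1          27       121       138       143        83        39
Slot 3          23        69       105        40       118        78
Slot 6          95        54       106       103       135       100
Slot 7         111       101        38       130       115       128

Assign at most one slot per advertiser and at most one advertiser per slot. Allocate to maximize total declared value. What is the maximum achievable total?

This is a one-to-one assignment (maximum-weight bipartite matching).
Optimal: Cove→Slot 5 ($145), Pioneer→Slot 1 ($121), Umbra→Slot 3 ($105), Delta→Slot 7 ($130), Brightly→Slot 6 ($135), Ember→Slot 4 ($147) — total 145+121+105+130+135+147 = $783.
Max-entry greedy (repeatedly take the single best remaining cell) gives $776, worse by 7.
Next-best assignment: Cove→Slot 4, Pioneer→Slot 5, Umbra→Slot 3, Delta→Slot 1, Brightly→Slot 6, Ember→Slot 7 = $781.

Maximum total: $783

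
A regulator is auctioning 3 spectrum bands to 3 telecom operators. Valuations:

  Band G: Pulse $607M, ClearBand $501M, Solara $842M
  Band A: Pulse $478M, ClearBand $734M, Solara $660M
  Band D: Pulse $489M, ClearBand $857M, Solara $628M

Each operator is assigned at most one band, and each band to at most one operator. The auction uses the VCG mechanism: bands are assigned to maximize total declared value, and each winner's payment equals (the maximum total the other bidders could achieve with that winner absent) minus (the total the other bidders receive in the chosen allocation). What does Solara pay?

Efficient allocation: Pulse→Band A ($478M), ClearBand→Band D ($857M), Solara→Band G ($842M); total welfare W = $2177M.
Solara receives Band G at value $842M, so the others get W − 842 = $1335M.
Without Solara: best allocation of the remaining 2 bidders over all 3 bands is Pulse→Band G ($607M), ClearBand→Band D ($857M), total $1464M.
VCG payment = (others' best without Solara) − (others' welfare with Solara) = 1464 − 1335 = $129M.

Solara pays $129M.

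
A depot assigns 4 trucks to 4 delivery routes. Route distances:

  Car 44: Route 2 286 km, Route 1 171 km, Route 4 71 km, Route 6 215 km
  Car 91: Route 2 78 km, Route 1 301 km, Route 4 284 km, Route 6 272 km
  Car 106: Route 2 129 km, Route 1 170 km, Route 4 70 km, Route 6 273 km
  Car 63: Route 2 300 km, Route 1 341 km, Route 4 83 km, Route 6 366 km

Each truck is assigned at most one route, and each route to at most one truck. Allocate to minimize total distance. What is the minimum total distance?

Min total: 546 km

Optimal: Car 44→Route 6 (215 km), Car 91→Route 2 (78 km), Car 106→Route 1 (170 km), Car 63→Route 4 (83 km) — total 215+78+170+83 = 546 km.
Row-greedy (each truck in turn takes its cheapest remaining route) gives 685 km, worse by 139.
Next-best assignment: Car 44→Route 1, Car 91→Route 2, Car 106→Route 6, Car 63→Route 4 = 605 km.
Every other assignment is strictly worse.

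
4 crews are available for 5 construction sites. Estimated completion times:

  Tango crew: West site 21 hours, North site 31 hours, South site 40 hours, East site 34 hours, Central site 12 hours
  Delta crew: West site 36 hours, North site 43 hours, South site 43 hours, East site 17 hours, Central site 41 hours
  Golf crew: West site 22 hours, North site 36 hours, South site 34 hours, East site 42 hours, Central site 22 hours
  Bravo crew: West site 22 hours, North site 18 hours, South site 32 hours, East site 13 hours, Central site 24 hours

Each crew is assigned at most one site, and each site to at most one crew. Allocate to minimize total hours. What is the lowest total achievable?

Optimal: Tango crew→Central site (12 hours), Delta crew→East site (17 hours), Golf crew→West site (22 hours), Bravo crew→North site (18 hours) — total 12+17+22+18 = 69 hours.
Column-greedy (each site in turn goes to its cheapest remaining crew) gives 90 hours, worse by 21.
Swapping Golf crew↔Delta crew (Golf crew→East site 42 hours, Delta crew→West site 36 hours) adds 39.

Min total: 69 hours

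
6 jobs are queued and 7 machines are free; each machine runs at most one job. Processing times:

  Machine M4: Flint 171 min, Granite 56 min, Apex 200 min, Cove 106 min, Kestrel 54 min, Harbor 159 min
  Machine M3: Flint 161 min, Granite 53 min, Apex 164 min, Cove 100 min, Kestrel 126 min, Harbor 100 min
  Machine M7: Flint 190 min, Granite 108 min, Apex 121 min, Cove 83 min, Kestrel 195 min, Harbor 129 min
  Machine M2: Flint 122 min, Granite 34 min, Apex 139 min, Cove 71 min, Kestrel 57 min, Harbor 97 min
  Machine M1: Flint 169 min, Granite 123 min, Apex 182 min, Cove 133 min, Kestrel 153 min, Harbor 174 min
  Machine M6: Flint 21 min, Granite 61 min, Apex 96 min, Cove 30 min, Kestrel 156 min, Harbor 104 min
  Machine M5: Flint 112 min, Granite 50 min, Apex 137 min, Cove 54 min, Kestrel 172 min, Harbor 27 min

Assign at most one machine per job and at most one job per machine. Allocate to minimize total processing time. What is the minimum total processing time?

Min total: 347 min

Optimal: Flint→Machine M6 (21 min), Granite→Machine M3 (53 min), Apex→Machine M7 (121 min), Cove→Machine M2 (71 min), Kestrel→Machine M4 (54 min), Harbor→Machine M5 (27 min) — total 21+53+121+71+54+27 = 347 min.
Min-entry greedy (repeatedly take the single cheapest remaining cell) gives 383 min, worse by 36.
Swapping Kestrel↔Harbor (Kestrel→Machine M5 172 min, Harbor→Machine M4 159 min) adds 250.
Every other assignment is strictly worse.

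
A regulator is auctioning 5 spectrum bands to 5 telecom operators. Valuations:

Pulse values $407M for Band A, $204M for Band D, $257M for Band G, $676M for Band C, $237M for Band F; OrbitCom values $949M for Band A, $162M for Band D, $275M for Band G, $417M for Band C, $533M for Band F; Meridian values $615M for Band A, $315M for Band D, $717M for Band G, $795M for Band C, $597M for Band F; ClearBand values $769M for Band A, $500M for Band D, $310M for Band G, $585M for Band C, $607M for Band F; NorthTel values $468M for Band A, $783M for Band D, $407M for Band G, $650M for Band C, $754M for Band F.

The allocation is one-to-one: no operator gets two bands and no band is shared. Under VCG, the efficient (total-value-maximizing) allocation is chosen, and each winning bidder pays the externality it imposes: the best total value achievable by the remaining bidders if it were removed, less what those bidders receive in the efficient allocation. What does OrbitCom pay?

OrbitCom pays $162M.

Efficient allocation: Pulse→Band C ($676M), OrbitCom→Band A ($949M), Meridian→Band G ($717M), ClearBand→Band F ($607M), NorthTel→Band D ($783M); total welfare W = $3732M.
OrbitCom receives Band A at value $949M, so the others get W − 949 = $2783M.
Without OrbitCom: best allocation of the remaining 4 bidders over all 5 bands is Pulse→Band C ($676M), Meridian→Band G ($717M), ClearBand→Band A ($769M), NorthTel→Band D ($783M), total $2945M.
VCG payment = (others' best without OrbitCom) − (others' welfare with OrbitCom) = 2945 − 2783 = $162M.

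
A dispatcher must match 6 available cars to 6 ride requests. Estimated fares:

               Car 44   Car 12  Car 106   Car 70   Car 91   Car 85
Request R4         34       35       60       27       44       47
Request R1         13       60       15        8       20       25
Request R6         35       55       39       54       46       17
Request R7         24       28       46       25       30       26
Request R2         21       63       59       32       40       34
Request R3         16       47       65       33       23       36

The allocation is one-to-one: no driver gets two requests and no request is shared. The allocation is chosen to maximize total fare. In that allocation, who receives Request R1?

Optimal: Car 44→Request R7 ($24), Car 12→Request R1 ($60), Car 106→Request R3 ($65), Car 70→Request R6 ($54), Car 91→Request R2 ($40), Car 85→Request R4 ($47) — total 24+60+65+54+40+47 = $290.
Max-entry greedy (repeatedly take the single best remaining cell) gives $272, worse by 18.
Car 12's own top request is Request R2 ($63), but forcing Car 12→Request R2 and reassigning the rest optimally gives only $275 — worse by 15.

Car 12 receives Request R1.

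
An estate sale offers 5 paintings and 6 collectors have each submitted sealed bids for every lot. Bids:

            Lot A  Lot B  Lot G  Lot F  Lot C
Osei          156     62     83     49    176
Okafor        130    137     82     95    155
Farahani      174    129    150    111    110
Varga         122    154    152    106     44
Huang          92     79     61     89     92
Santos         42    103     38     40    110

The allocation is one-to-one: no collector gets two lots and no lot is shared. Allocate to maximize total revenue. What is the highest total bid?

Max total: $728

This is the linear assignment problem.
Optimal: Farahani→Lot A ($174), Okafor→Lot B ($137), Varga→Lot G ($152), Huang→Lot F ($89), Osei→Lot C ($176) — total 174+137+152+89+176 = $728.
Column-greedy (each lot in turn goes to its best remaining collector) gives $616, worse by 112.
Swapping Osei↔Okafor (Osei→Lot B $62, Okafor→Lot C $155) loses 96.
Every other assignment is strictly worse.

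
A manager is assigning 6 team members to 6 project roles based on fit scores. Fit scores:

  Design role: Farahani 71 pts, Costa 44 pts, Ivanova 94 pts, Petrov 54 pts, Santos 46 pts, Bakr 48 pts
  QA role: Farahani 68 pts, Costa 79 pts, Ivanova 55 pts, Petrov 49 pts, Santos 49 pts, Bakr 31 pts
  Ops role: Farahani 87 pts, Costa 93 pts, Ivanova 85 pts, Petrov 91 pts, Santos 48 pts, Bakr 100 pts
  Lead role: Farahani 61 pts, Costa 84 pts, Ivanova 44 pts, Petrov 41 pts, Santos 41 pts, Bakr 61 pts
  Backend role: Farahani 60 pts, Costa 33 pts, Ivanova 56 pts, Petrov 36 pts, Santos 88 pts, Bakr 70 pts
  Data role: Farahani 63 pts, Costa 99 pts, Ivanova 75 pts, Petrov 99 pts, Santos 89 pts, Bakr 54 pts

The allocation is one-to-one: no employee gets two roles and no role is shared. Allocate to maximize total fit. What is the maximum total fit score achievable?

Max total: 533 pts

Optimal: Farahani→QA role (68 pts), Costa→Lead role (84 pts), Ivanova→Design role (94 pts), Petrov→Data role (99 pts), Santos→Backend role (88 pts), Bakr→Ops role (100 pts) — total 68+84+94+99+88+100 = 533 pts.
Row-greedy (each employee in turn takes its best remaining role) gives 478 pts, worse by 55.
Every other assignment is strictly worse.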